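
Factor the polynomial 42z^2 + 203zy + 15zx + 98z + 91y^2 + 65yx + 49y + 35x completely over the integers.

Group: 14z(3z + 13y + 7) + (7y + 5x)(3z + 13y + 7); both groups contain (3z + 13y + 7).

(3z + 13y + 7)(14z + 7y + 5x)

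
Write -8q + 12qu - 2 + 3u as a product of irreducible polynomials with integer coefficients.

(3u - 2)(4q + 1)

Group as (12qu - 8q) + (3u - 2) = 4q(3u - 2) + (3u - 2).
Both groups share the factor (3u - 2).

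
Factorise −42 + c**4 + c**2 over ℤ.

(c**2 + 7)*(c**2 − 6)

Substitute u = c**2 to get a quadratic in u, then factor.
c**2 − 6 is irreducible over ℤ (6 is not a perfect square).
c**2 + 7 is irreducible over ℤ (always positive, so no real roots).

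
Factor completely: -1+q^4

Write as (q^2)² − (1)², then factor q^2-1 once more.

(q+1)·(q-1)·(q^2+1)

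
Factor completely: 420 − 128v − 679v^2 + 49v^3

Among the possible rational roots, v = −6/7 is a root, giving the factor (7v + 6) and quotient 7v^2 − 103v + 70.
The remaining quadratic factors as (v − 14)(7v − 5).

(7v + 6)(7v − 5)(v − 14)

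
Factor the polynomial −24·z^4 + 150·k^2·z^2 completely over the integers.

Every term has a factor of 6·z^2. Then 25·k^2 − 4·z^2 = (5·k)² − (2·z)².

6·z^2·(5·k + 2·z)·(5·k − 2·z)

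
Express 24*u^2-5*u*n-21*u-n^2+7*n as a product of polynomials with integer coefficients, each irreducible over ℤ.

Group: 8*u*(3*u-n) + (n-7)*(3*u-n); both groups contain (3*u-n).

(3*u-n)*(8*u+n-7)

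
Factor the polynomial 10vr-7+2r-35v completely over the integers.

(2r-7)(5v+1)

Group as (10vr-35v) + (2r-7) = 5v(2r-7) + (2r-7).
Both groups share the factor (2r-7).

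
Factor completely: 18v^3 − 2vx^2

Factor out 2v, leaving 9v^2 − x^2, which is a difference of two squares.

2v(3v + x)(3v − x)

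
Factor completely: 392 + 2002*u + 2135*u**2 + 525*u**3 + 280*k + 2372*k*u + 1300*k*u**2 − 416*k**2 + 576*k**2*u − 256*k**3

−(4*k − 15*u − 4)*(8*k + 5*u + 14)*(8*k + 7*u + 7)

Group: 4*k*(−64*k**2 − 96*k*u − 168*k − 35*u**2 − 133*u − 98) + (−15*u − 4)*(−64*k**2 − 96*k*u − 168*k − 35*u**2 − 133*u − 98); both groups contain (−64*k**2 − 96*k*u − 168*k − 35*u**2 − 133*u − 98), so (4*k − 15*u − 4) is a factor with cofactor −64*k**2 − 96*k*u − 168*k − 35*u**2 − 133*u − 98.
The cofactor groups again: −64*k**2 − 96*k*u − 168*k − 35*u**2 − 133*u − 98 = −8*k*(8*k + 7*u + 7) + (−5*u − 14)*(8*k + 7*u + 7); both groups contain (8*k + 7*u + 7), giving −(8*k + 5*u + 14)*(8*k + 7*u + 7).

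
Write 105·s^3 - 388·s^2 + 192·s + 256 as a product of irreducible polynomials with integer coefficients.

(3·s - 8)·(5·s - 8)·(7·s + 4)

Testing divisors of the constant over divisors of the leading coefficient, s = 8/5 is a root, so (5·s - 8) is a factor; dividing leaves 21·s^2 - 44·s - 32.
The remaining quadratic factors as (7·s + 4)(3·s - 8).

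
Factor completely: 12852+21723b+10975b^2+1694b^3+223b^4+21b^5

Testing divisors of the constant over divisors of the leading coefficient, b = -7 is a root, giving the factor (b+7) and quotient 21b^4+76b^3+1162b^2+2841b+1836.
Continuing, b = -9/7 is a root, giving the factor (7b+9) and quotient 3b^3+7b^2+157b+204.
Then b = -4/3 is a root, giving the factor (3b+4) and quotient b^2+b+51.
The quadratic b^2+b+51 has discriminant -203 < 0 and is irreducible over ℤ.

(3b+4)(7b+9)(b+7)(b^2+b+51)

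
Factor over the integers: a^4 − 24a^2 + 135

(a + 3)(a − 3)(a^2 − 15)

Substitute u = a^2 to get a quadratic in u, then factor.
a^2 − 9 is a difference of squares.
a^2 − 15 is irreducible over ℤ (15 is not a perfect square).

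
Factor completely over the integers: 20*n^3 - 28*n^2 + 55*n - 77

Group as (20*n^3 + 55*n) + (-28*n^2 - 77) = 5*n*(4*n^2 + 11) - 7*(4*n^2 + 11).
Both groups share the factor (4*n^2 + 11).

(5*n - 7)*(4*n^2 + 11)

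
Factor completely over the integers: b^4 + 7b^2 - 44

(b + 2)(b - 2)(b^2 + 11)

Substitute u = b^2 to get a quadratic in u, then factor.
b^2 + 11 is irreducible over ℤ (always positive, so no real roots).
b^2 - 4 is a difference of squares.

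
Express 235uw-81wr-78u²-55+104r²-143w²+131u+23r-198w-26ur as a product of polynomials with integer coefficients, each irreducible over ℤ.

Group: -13u(6u-13w+8r-5) + (11w+13r+11)(6u-13w+8r-5); both groups contain (6u-13w+8r-5).

-(13u-11w-13r-11)(6u-13w+8r-5)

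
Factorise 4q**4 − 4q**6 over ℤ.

−4q**4(q + 1)(q − 1)

Factor out 4q**4 first: what remains is −q**2 + 1.
Recognize a difference of squares with the parts 1 and q.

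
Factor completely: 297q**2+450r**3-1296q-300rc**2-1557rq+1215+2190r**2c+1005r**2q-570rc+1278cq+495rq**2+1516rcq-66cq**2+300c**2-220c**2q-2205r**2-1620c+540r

(15r-2c+9)(2r+10c+3q-9)(15r+11q-15)

Group: 2r(225r**2-30rc+165rq-90r-22cq+30c+99q-135) + (10c+3q-9)(225r**2-30rc+165rq-90r-22cq+30c+99q-135); both groups contain (225r**2-30rc+165rq-90r-22cq+30c+99q-135), so (2r+10c+3q-9) is a factor with cofactor 225r**2-30rc+165rq-90r-22cq+30c+99q-135.
The cofactor groups again: 225r**2-30rc+165rq-90r-22cq+30c+99q-135 = 15r(15r+11q-15) + (-2c+9)(15r+11q-15); both groups contain (15r+11q-15), giving (15r-2c+9)(15r+11q-15).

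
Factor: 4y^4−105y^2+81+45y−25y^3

(4y+3)(y+3)(y−1)(y−9)

Testing divisors of the constant over divisors of the leading coefficient, y = 9 is a root, giving the factor (y−9) and quotient 4y^3+11y^2−6y−9.
Then y = −3/4 is a root, so (4y+3) is a factor; dividing leaves y^2+2y−3.
The remaining quadratic factors as (y+3)(y−1).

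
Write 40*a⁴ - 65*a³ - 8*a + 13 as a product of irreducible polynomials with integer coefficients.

Group as (40*a⁴ - 8*a) + (-65*a³ + 13) = 8*a*(5*a³ - 1) - 13*(5*a³ - 1).
Both groups share the factor (5*a³ - 1).

(8*a - 13)*(5*a³ - 1)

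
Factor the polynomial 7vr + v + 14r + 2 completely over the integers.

(7r + 1)(v + 2)

Group as (7vr + v) + (14r + 2) = v(7r + 1) + 2(7r + 1).
Both groups share the factor (7r + 1).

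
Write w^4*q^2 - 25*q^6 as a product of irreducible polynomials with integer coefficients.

Factor out q^2 first: what remains is w^4 - 25*q^4.
Recognize a difference of squares with the parts w^2 and 5*q^2.

q^2*(w^2 - 5*q^2)*(w^2 + 5*q^2)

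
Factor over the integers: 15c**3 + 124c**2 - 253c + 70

(3c - 1)(5c - 7)(c + 10)

Testing divisors of the constant over divisors of the leading coefficient, c = 1/3 is a root, so (3c - 1) is a factor; dividing leaves 5c**2 + 43c - 70.
The remaining quadratic factors as (5c - 7)(c + 10).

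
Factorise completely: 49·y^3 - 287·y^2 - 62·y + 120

(7·y + 5)·(7·y - 4)·(y - 6)

Trying the rational-root candidates, y = 6 is a root, giving the factor (y - 6) and quotient 49·y^2 + 7·y - 20.
The remaining quadratic factors as (7·y - 4)(7·y + 5).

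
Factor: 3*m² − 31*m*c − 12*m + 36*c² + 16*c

Group: m*(3*m − 4*c) + (−9*c − 4)*(3*m − 4*c); both groups contain (3*m − 4*c).

(3*m − 4*c)*(m − 9*c − 4)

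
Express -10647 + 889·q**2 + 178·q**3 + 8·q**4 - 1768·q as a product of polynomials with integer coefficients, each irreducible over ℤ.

(2·q + 7)·(4·q - 13)·(q + 13)·(q + 9)

Trying the rational-root candidates, q = 13/4 is a root, so (4·q - 13) divides it; the quotient is 2·q**3 + 51·q**2 + 388·q + 819.
Then q = -7/2 is a root, so (2·q + 7) divides it; the quotient is q**2 + 22·q + 117.
The remaining quadratic factors as (q + 9)(q + 13).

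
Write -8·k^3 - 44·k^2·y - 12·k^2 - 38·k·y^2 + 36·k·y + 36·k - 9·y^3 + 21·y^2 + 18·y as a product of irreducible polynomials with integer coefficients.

Group: 2·k·(-4·k^2 - 20·k·y - 6·k - 9·y^2 + 21·y + 18) + y·(-4·k^2 - 20·k·y - 6·k - 9·y^2 + 21·y + 18); both groups contain (-4·k^2 - 20·k·y - 6·k - 9·y^2 + 21·y + 18), so (2·k + y) is a factor with cofactor -4·k^2 - 20·k·y - 6·k - 9·y^2 + 21·y + 18.
The cofactor groups again: -4·k^2 - 20·k·y - 6·k - 9·y^2 + 21·y + 18 = -2·k·(2·k + 9·y + 6) + (-y + 3)·(2·k + 9·y + 6); both groups contain (2·k + 9·y + 6), giving -(2·k + y - 3)·(2·k + 9·y + 6).

-(2·k + 9·y + 6)·(2·k + y)·(2·k + y - 3)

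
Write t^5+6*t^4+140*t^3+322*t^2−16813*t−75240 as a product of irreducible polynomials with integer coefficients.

Among the possible rational roots, t = 9 is a root, so (t−9) divides it; the quotient is t^4+15*t^3+275*t^2+2797*t+8360.
Next, t = −8 is a root, giving the factor (t+8) and quotient t^3+7*t^2+219*t+1045.
Next, t = −5 is a root, so (t+5) divides it; the quotient is t^2+2*t+209.
The quadratic t^2+2*t+209 has discriminant −832 < 0 and is irreducible over ℤ.

(t+5)*(t+8)*(t−9)*(t^2+2*t+209)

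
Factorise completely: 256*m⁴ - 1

(4*m + 1)*(4*m - 1)*(16*m² + 1)

(4*m)⁴ − (1)⁴ = ((4*m)² − (1)²)((4*m)² + (1)²); the first factor splits again, the second (16*m² + 1) is irreducible.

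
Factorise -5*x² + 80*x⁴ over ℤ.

Factor out 5*x², leaving 16*x² - 1, which is a difference of two squares.

5*x²*(4*x + 1)*(4*x - 1)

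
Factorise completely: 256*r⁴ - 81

Difference of squares twice: with A = 4*r and B = 3, A⁴ − B⁴ = (A² − B²)(A² + B²), and A² − B² factors again.

(4*r + 3)*(4*r - 3)*(16*r² + 9)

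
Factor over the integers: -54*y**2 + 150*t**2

Pull out the common factor 6; 25*t**2 - 9*y**2 is a difference of squares.

6*(5*t + 3*y)*(5*t - 3*y)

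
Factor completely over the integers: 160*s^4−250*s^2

10*s^2*(4*s+5)*(4*s−5)

Pull out the common factor 10*s^2; 16*s^2−25 is a difference of squares.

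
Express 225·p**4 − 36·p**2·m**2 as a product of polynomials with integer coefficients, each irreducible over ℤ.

9·p**2·(5·p − 2·m)·(5·p + 2·m)

Factor out 9·p**2, leaving 25·p**2 − 4·m**2, which is a difference of two squares.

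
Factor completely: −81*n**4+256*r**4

Difference of squares twice: with A = 4*r and B = 3*n, A⁴ − B⁴ = (A² − B²)(A² + B²), and A² − B² factors again.

(4*r−3*n)*(4*r+3*n)*(16*r**2+9*n**2)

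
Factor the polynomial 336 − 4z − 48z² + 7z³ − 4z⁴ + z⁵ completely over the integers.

(z + 2)(z − 3)(z − 4)(z² + z + 14)

Trying the rational-root candidates, z = 3 is a root, so (z − 3) divides it; the quotient is z⁴ − z³ + 4z² − 36z − 112.
Next, z = 4 is a root, giving the factor (z − 4) and quotient z³ + 3z² + 16z + 28.
Then z = −2 is a root, giving the factor (z + 2) and quotient z² + z + 14.
The quadratic z² + z + 14 has discriminant −55 < 0 and is irreducible over ℤ.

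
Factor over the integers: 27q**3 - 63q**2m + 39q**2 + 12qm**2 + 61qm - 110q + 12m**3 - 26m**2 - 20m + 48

Group: 3q(9q**2 - 24qm + 19q + 12m**2 - 2m - 24) + (m - 2)(9q**2 - 24qm + 19q + 12m**2 - 2m - 24); both groups contain (9q**2 - 24qm + 19q + 12m**2 - 2m - 24), so (3q + m - 2) is a factor with cofactor 9q**2 - 24qm + 19q + 12m**2 - 2m - 24.
The cofactor groups again: 9q**2 - 24qm + 19q + 12m**2 - 2m - 24 = 9q(q - 2m + 3) + (-6m - 8)(q - 2m + 3); both groups contain (q - 2m + 3), giving (9q - 6m - 8)(q - 2m + 3).

(q - 2m + 3)(9q - 6m - 8)(3q + m - 2)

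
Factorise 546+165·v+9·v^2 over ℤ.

3·(3·v+13)·(v+14)

Pull out the common factor 3, then factor the remaining trinomial.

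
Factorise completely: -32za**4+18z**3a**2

Every term has a factor of 2za**2. Then 9z**2-16a**2 = (3z)² − (4a)².

2a**2z(3z-4a)(3z+4a)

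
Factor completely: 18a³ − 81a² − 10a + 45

Group as (18a³ − 10a) + (−81a² + 45) = 2a(9a² − 5) − 9(9a² − 5).
Both groups share the factor (9a² − 5).

(2a − 9)(9a² − 5)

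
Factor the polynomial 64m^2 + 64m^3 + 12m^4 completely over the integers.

4m^2(3m + 4)(m + 4)

Pull out the common factor 4m^2, then factor the remaining trinomial.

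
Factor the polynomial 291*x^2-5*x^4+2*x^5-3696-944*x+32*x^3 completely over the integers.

(2*x+7)*(x+3)*(x-4)*(x^2-5*x+44)

By the rational root theorem, x = -3 is a root, giving the factor (x+3) and quotient 2*x^4-11*x^3+65*x^2+96*x-1232.
Next, x = 4 is a root, so (x-4) divides it; the quotient is 2*x^3-3*x^2+53*x+308.
Next, x = -7/2 is a root, so (2*x+7) divides it; the quotient is x^2-5*x+44.
The quadratic x^2-5*x+44 has discriminant -151 < 0 and is irreducible over ℤ.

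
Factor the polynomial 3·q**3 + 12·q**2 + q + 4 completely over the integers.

Group as (3·q**3 + q) + (12·q**2 + 4) = q·(3·q**2 + 1) + 4·(3·q**2 + 1).
Both groups share the factor (3·q**2 + 1).

(q + 4)·(3·q**2 + 1)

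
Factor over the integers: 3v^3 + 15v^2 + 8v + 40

(v + 5)(3v^2 + 8)

Group as (3v^3 + 8v) + (15v^2 + 40) = v(3v^2 + 8) + 5(3v^2 + 8).
Both groups share the factor (3v^2 + 8).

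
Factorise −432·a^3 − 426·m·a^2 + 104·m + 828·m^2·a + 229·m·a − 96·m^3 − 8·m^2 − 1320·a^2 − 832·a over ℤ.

Group: m·(−96·m^2 + 60·m·a − 8·m + 54·a^2 + 165·a + 104) − 8·a·(−96·m^2 + 60·m·a − 8·m + 54·a^2 + 165·a + 104); both groups contain (−96·m^2 + 60·m·a − 8·m + 54·a^2 + 165·a + 104), so (m − 8·a) is a factor with cofactor −96·m^2 + 60·m·a − 8·m + 54·a^2 + 165·a + 104.
The cofactor groups again: −96·m^2 + 60·m·a − 8·m + 54·a^2 + 165·a + 104 = −8·m·(12·m + 6·a + 13) + (9·a + 8)·(12·m + 6·a + 13); both groups contain (12·m + 6·a + 13), giving −(8·m − 9·a − 8)·(12·m + 6·a + 13).

−(m − 8·a)·(8·m − 9·a − 8)·(12·m + 6·a + 13)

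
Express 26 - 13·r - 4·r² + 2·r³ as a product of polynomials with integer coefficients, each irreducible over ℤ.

(r - 2)·(2·r² - 13)

Group as (2·r³ - 13·r) + (-4·r² + 26) = r·(2·r² - 13) - 2·(2·r² - 13).
Both groups share the factor (2·r² - 13).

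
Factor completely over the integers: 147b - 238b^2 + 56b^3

7b(2b - 7)(4b - 3)

Pull out the common factor 7b, then factor the remaining trinomial.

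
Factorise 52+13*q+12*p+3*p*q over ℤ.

(3*p+13)*(q+4)

Group as (3*p*q+12*p) + (13*q+52) = 3*p*(q+4) + 13*(q+4).
Both groups share the factor (q+4).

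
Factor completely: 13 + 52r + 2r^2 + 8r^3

Group as (8r^3 + 52r) + (2r^2 + 13) = 4r(2r^2 + 13) + (2r^2 + 13).
Both groups share the factor (2r^2 + 13).

(4r + 1)(2r^2 + 13)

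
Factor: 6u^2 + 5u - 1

Need a pair with product 6·(-1) = -6 and sum 5: that's -1 and 6.
Split the middle term: 6u^2 - u + 6u - 1 = u(6u - 1) + (6u - 1).

(6u - 1)(u + 1)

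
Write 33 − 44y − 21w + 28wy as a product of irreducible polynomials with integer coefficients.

Group as (28wy − 21w) + (−44y + 33) = 7w(4y − 3) − 11(4y − 3).
Both groups share the factor (4y − 3).

(4y − 3)(7w − 11)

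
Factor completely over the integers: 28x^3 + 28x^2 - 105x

Pull out the common factor 7x, then factor the remaining trinomial.

7x(2x + 5)(2x - 3)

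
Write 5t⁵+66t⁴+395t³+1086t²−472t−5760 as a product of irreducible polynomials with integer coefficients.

(5t−9)(t+4)(t+5)(t²+6t+32)

Among the possible rational roots, t = −4 is a root, giving the factor (t+4) and quotient 5t⁴+46t³+211t²+242t−1440.
Continuing, t = 9/5 is a root, giving the factor (5t−9) and quotient t³+11t²+62t+160.
Then t = −5 is a root, so (t+5) is a factor; dividing leaves t²+6t+32.
The quadratic t²+6t+32 has discriminant −92 < 0 and is irreducible over ℤ.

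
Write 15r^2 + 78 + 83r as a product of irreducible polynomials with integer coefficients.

Need a pair with product 15·78 = 1170 and sum 83: that's 18 and 65.
Split the middle term: 15r^2 + 18r + 65r + 78 = 3r(5r + 6) + 13(5r + 6).

(3r + 13)(5r + 6)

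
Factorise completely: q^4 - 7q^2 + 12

(q + 2)(q - 2)(q^2 - 3)

Substitute u = q^2 to get a quadratic in u, then factor.
q^2 - 3 is irreducible over ℤ (3 is not a perfect square).
q^2 - 4 is a difference of squares.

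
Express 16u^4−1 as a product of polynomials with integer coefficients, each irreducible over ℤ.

Write as (4u^2)² − (1)², then factor 4u^2−1 once more.

(2u+1)(2u−1)(4u^2+1)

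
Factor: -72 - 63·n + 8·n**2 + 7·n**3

Testing divisors of the constant over divisors of the leading coefficient, n = 3 is a root, so (n - 3) is a factor; dividing leaves 7·n**2 + 29·n + 24.
The remaining quadratic factors as (7·n + 8)(n + 3).

(7·n + 8)·(n + 3)·(n - 3)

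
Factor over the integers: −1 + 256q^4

(4q + 1)(4q − 1)(16q^2 + 1)

(4q)⁴ − (1)⁴ = ((4q)² − (1)²)((4q)² + (1)²); the first factor splits again, the second (16q^2 + 1) is irreducible.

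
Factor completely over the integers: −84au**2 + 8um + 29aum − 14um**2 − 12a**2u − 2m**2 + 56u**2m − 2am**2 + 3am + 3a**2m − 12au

−(4u − m)(3a − 2m)(a + 7u + 1)

Group: 4u(−3a**2 − 21au + 2am − 3a + 14um + 2m) − m(−3a**2 − 21au + 2am − 3a + 14um + 2m); both groups contain (−3a**2 − 21au + 2am − 3a + 14um + 2m), so (4u − m) is a factor with cofactor −3a**2 − 21au + 2am − 3a + 14um + 2m.
The cofactor groups again: −3a**2 − 21au + 2am − 3a + 14um + 2m = −3a(a + 7u + 1) + 2m(a + 7u + 1); both groups contain (a + 7u + 1), giving −(3a − 2m)(a + 7u + 1).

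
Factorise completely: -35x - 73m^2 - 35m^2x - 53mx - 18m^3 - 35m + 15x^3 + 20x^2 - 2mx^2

-(2m + 3x + 7)(9m - 5x + 5)(m + x)

Group: 2m(-9m^2 - 4mx - 5m + 5x^2 - 5x) + (3x + 7)(-9m^2 - 4mx - 5m + 5x^2 - 5x); both groups contain (-9m^2 - 4mx - 5m + 5x^2 - 5x), so (2m + 3x + 7) is a factor with cofactor -9m^2 - 4mx - 5m + 5x^2 - 5x.
The cofactor groups again: -9m^2 - 4mx - 5m + 5x^2 - 5x = -9m(m + x) + (5x - 5)(m + x); both groups contain (m + x), giving -(9m - 5x + 5)(m + x).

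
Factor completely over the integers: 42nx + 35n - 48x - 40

Group as (42nx + 35n) + (-48x - 40) = 7n(6x + 5) - 8(6x + 5).
Both groups share the factor (6x + 5).

(6x + 5)(7n - 8)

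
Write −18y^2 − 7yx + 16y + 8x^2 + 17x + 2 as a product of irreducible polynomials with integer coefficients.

−(2y − x − 2)(9y + 8x + 1)

Group: −2y(9y + 8x + 1) + (x + 2)(9y + 8x + 1); both groups contain (9y + 8x + 1).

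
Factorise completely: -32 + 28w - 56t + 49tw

(7t + 4)(7w - 8)

Group as (49tw - 56t) + (28w - 32) = 7t(7w - 8) + 4(7w - 8).
Both groups share the factor (7w - 8).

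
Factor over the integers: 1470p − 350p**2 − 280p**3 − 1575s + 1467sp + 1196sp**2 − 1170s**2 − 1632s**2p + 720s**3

(15s − 14p)(8s − 4p + 7)(6s − 5p − 15)

Group: 15s(48s**2 − 64sp − 78s + 20p**2 + 25p − 105) − 14p(48s**2 − 64sp − 78s + 20p**2 + 25p − 105); both groups contain (48s**2 − 64sp − 78s + 20p**2 + 25p − 105), so (15s − 14p) is a factor with cofactor 48s**2 − 64sp − 78s + 20p**2 + 25p − 105.
The cofactor groups again: 48s**2 − 64sp − 78s + 20p**2 + 25p − 105 = 6s(8s − 4p + 7) + (−5p − 15)(8s − 4p + 7); both groups contain (8s − 4p + 7), giving (6s − 5p − 15)(8s − 4p + 7).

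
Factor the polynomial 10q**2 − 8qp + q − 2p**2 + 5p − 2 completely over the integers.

Group: 5q(2q − 2p + 1) + (p − 2)(2q − 2p + 1); both groups contain (2q − 2p + 1).

(2q − 2p + 1)(5q + p − 2)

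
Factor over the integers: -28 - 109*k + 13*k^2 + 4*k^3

(4*k + 1)*(k + 7)*(k - 4)

By the rational root theorem, k = -7 is a root, so (k + 7) is a factor; dividing leaves 4*k^2 - 15*k - 4.
The remaining quadratic factors as (k - 4)(4*k + 1).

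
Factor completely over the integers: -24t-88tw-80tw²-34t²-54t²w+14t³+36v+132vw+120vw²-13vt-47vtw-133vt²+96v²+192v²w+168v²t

Group: 3v(56vt+64vw+32v-7t²+27tw+17t+40w²+44w+12) - 2t(56vt+64vw+32v-7t²+27tw+17t+40w²+44w+12); both groups contain (56vt+64vw+32v-7t²+27tw+17t+40w²+44w+12), so (3v-2t) is a factor with cofactor 56vt+64vw+32v-7t²+27tw+17t+40w²+44w+12.
The cofactor groups again: 56vt+64vw+32v-7t²+27tw+17t+40w²+44w+12 = 8v(7t+8w+4) + (-t+5w+3)(7t+8w+4); both groups contain (7t+8w+4), giving (8v-t+5w+3)(7t+8w+4).

(3v-2t)(8v-t+5w+3)(7t+8w+4)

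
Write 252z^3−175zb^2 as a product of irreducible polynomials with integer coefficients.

7z(6z−5b)(6z+5b)

Every term has a factor of 7z. Then 36z^2−25b^2 = (6z)² − (5b)².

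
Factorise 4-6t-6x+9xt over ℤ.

(3t-2)(3x-2)

Group as (9xt-6x) + (-6t+4) = 3x(3t-2) - 2(3t-2).
Both groups share the factor (3t-2).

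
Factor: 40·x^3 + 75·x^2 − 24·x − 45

(8·x + 15)·(5·x^2 − 3)

Group as (40·x^3 − 24·x) + (75·x^2 − 45) = 8·x·(5·x^2 − 3) + 15·(5·x^2 − 3).
Both groups share the factor (5·x^2 − 3).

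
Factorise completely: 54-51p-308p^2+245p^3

By the rational root theorem, p = -3/7 is a root, giving the factor (7p+3) and quotient 35p^2-59p+18.
The remaining quadratic factors as (7p-9)(5p-2).

(5p-2)(7p+3)(7p-9)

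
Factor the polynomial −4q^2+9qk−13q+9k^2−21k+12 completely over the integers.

−(q−3k+4)(4q+3k−3)

Group: −4q(q−3k+4) + (−3k+3)(q−3k+4); both groups contain (q−3k+4).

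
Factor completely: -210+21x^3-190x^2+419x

(3x-7)(7x-5)(x-6)

By the rational root theorem, x = 5/7 is a root, so (7x-5) divides it; the quotient is 3x^2-25x+42.
The remaining quadratic factors as (x-6)(3x-7).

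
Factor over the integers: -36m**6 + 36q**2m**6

Factor out 36m**6 first: what remains is q**2 - 1.
Recognize a difference of squares with the parts q and 1.

36m**6(q + 1)(q - 1)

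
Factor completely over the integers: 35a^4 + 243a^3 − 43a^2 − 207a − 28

Testing divisors of the constant over divisors of the leading coefficient, a = −7 is a root, so (a + 7) divides it; the quotient is 35a^3 − 2a^2 − 29a − 4.
Next, a = 1 is a root, so (a − 1) is a factor; dividing leaves 35a^2 + 33a + 4.
The remaining quadratic factors as (7a + 1)(5a + 4).

(5a + 4)(7a + 1)(a + 7)(a − 1)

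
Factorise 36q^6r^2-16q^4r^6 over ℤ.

4q^4r^2(3q+2r^2)(3q-2r^2)

Pull out the common factor 4q^4r^2, leaving 9q^2-4r^4.
Recognize a difference of squares with the parts 3q and 2r^2.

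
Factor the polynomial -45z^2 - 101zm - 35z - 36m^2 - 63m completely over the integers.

Group: -9z(5z + 9m) + (-4m - 7)(5z + 9m); both groups contain (5z + 9m).

-(9z + 4m + 7)(5z + 9m)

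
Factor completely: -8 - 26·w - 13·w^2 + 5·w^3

(5·w + 2)·(w + 1)·(w - 4)

Testing divisors of the constant over divisors of the leading coefficient, w = -2/5 is a root, so (5·w + 2) divides it; the quotient is w^2 - 3·w - 4.
The remaining quadratic factors as (w + 1)(w - 4).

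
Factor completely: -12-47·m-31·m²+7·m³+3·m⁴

Trying the rational-root candidates, m = 3 is a root, giving the factor (m-3) and quotient 3·m³+16·m²+17·m+4.
Next, m = -1 is a root, so (m+1) is a factor; dividing leaves 3·m²+13·m+4.
The remaining quadratic factors as (3·m+1)(m+4).

(3·m+1)·(m+1)·(m+4)·(m-3)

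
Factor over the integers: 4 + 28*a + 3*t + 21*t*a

(3*t + 4)*(7*a + 1)

Group as (21*t*a + 3*t) + (28*a + 4) = 3*t*(7*a + 1) + 4*(7*a + 1).
Both groups share the factor (7*a + 1).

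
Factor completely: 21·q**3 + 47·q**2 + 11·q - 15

Among the possible rational roots, q = 3/7 is a root, giving the factor (7·q - 3) and quotient 3·q**2 + 8·q + 5.
The remaining quadratic factors as (3·q + 5)(q + 1).

(3·q + 5)·(7·q - 3)·(q + 1)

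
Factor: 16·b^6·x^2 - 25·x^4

x^2·(4·b^3 + 5·x)·(4·b^3 - 5·x)

Every term has a factor of x^2; factoring it out leaves 16·b^6 - 25·x^2.
Recognize a difference of squares with the parts 4·b^3 and 5·x.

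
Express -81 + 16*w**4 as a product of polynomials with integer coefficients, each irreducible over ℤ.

Write as (4*w**2)² − (9)², then factor 4*w**2 - 9 once more.

(2*w + 3)*(2*w - 3)*(4*w**2 + 9)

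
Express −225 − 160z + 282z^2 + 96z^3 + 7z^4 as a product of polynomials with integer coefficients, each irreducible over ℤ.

(7z + 5)(z + 5)(z + 9)(z − 1)

By the rational root theorem, z = −9 is a root, so (z + 9) divides it; the quotient is 7z^3 + 33z^2 − 15z − 25.
Next, z = −5 is a root, giving the factor (z + 5) and quotient 7z^2 − 2z − 5.
The remaining quadratic factors as (7z + 5)(z − 1).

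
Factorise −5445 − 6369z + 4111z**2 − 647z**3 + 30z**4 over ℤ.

(2z − 15)(3z − 11)(5z + 3)(z − 11)

Testing divisors of the constant over divisors of the leading coefficient, z = −3/5 is a root, so (5z + 3) divides it; the quotient is 6z**3 − 133z**2 + 902z − 1815.
Then z = 11 is a root, so (z − 11) divides it; the quotient is 6z**2 − 67z + 165.
The remaining quadratic factors as (3z − 11)(2z − 15).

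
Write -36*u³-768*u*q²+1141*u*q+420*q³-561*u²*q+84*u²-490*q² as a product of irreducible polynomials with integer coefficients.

Group: 12*u*(-3*u²-48*u*q+7*u-84*q²+98*q) - 5*q*(-3*u²-48*u*q+7*u-84*q²+98*q); both groups contain (-3*u²-48*u*q+7*u-84*q²+98*q), so (12*u-5*q) is a factor with cofactor -3*u²-48*u*q+7*u-84*q²+98*q.
The cofactor groups again: -3*u²-48*u*q+7*u-84*q²+98*q = -3*u*(u+14*q) + (-6*q+7)*(u+14*q); both groups contain (u+14*q), giving -(3*u+6*q-7)*(u+14*q).

-(12*u-5*q)*(u+14*q)*(3*u+6*q-7)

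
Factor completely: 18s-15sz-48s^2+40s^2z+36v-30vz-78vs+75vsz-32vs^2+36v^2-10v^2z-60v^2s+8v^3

Group: 4v(2v^2-15vs+6v-8s^2+3s) + (-5z+6)(2v^2-15vs+6v-8s^2+3s); both groups contain (2v^2-15vs+6v-8s^2+3s), so (4v-5z+6) is a factor with cofactor 2v^2-15vs+6v-8s^2+3s.
The cofactor groups again: 2v^2-15vs+6v-8s^2+3s = 2v(v-8s+3) + s(v-8s+3); both groups contain (v-8s+3), giving (2v+s)(v-8s+3).

(v-8s+3)(4v-5z+6)(2v+s)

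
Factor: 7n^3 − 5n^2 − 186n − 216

(7n + 9)(n + 4)(n − 6)

By the rational root theorem, n = −4 is a root, so (n + 4) divides it; the quotient is 7n^2 − 33n − 54.
The remaining quadratic factors as (n − 6)(7n + 9).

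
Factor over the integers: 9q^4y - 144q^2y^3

9q^2y(q + 4y)(q - 4y)

Pull out the common factor 9q^2y; q^2 - 16y^2 is a difference of squares.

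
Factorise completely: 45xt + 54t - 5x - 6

Group as (45xt - 5x) + (54t - 6) = 5x(9t - 1) + 6(9t - 1).
Both groups share the factor (9t - 1).

(5x + 6)(9t - 1)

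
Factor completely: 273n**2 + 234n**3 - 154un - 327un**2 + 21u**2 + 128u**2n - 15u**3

-(3u - 13n)(u - 3n)(5u - 6n - 7)

Group: 5u(-3u**2 + 22un - 39n**2) + (-6n - 7)(-3u**2 + 22un - 39n**2); both groups contain (-3u**2 + 22un - 39n**2), so (5u - 6n - 7) is a factor with cofactor -3u**2 + 22un - 39n**2.
The cofactor groups again: -3u**2 + 22un - 39n**2 = -3u(u - 3n) + 13n(u - 3n); both groups contain (u - 3n), giving -(3u - 13n)(u - 3n).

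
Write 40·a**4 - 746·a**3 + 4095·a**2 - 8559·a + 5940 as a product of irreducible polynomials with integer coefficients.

(2·a - 3)·(4·a - 15)·(5·a - 12)·(a - 11)

Among the possible rational roots, a = 15/4 is a root, so (4·a - 15) is a factor; dividing leaves 10·a**3 - 149·a**2 + 465·a - 396.
Continuing, a = 12/5 is a root, giving the factor (5·a - 12) and quotient 2·a**2 - 25·a + 33.
The remaining quadratic factors as (2·a - 3)(a - 11).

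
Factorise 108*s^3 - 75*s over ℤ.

Every term has a factor of 3*s. Then 36*s^2 - 25 = (6*s)² − (5)².

3*s*(6*s + 5)*(6*s - 5)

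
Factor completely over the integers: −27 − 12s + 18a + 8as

Group as (8as + 18a) + (−12s − 27) = 2a(4s + 9) − 3(4s + 9).
Both groups share the factor (4s + 9).

(2a − 3)(4s + 9)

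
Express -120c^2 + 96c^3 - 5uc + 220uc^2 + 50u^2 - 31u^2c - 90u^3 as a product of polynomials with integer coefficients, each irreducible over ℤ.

-(5u - 8c)(2u + 3c)(9u + 4c - 5)

Group: 5u(-18u^2 - 35uc + 10u - 12c^2 + 15c) - 8c(-18u^2 - 35uc + 10u - 12c^2 + 15c); both groups contain (-18u^2 - 35uc + 10u - 12c^2 + 15c), so (5u - 8c) is a factor with cofactor -18u^2 - 35uc + 10u - 12c^2 + 15c.
The cofactor groups again: -18u^2 - 35uc + 10u - 12c^2 + 15c = -9u(2u + 3c) + (-4c + 5)(2u + 3c); both groups contain (2u + 3c), giving -(9u + 4c - 5)(2u + 3c).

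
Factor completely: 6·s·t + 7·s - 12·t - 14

(6·t + 7)·(s - 2)

Group as (6·s·t + 7·s) + (-12·t - 14) = s·(6·t + 7) - 2·(6·t + 7).
Both groups share the factor (6·t + 7).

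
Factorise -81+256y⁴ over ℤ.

(4y+3)(4y-3)(16y²+9)

Write as (16y²)² − (9)², then factor 16y²-9 once more.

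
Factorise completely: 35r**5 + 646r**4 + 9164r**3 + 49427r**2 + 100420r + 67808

Testing divisors of the constant over divisors of the leading coefficient, r = −4 is a root, so (r + 4) is a factor; dividing leaves 35r**4 + 506r**3 + 7140r**2 + 20867r + 16952.
Then r = −13/7 is a root, so (7r + 13) is a factor; dividing leaves 5r**3 + 63r**2 + 903r + 1304.
Next, r = −8/5 is a root, giving the factor (5r + 8) and quotient r**2 + 11r + 163.
The quadratic r**2 + 11r + 163 has discriminant −531 < 0 and is irreducible over ℤ.

(5r + 8)(7r + 13)(r + 4)(r**2 + 11r + 163)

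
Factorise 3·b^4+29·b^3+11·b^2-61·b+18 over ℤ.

By the rational root theorem, b = 1/3 is a root, so (3·b-1) is a factor; dividing leaves b^3+10·b^2+7·b-18.
Then b = -9 is a root, so (b+9) divides it; the quotient is b^2+b-2.
The remaining quadratic factors as (b-1)(b+2).

(3·b-1)·(b+2)·(b+9)·(b-1)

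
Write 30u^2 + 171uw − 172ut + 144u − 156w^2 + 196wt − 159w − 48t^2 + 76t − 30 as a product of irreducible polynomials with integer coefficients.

(2u + 13w − 12t + 10)(15u − 12w + 4t − 3)

Group: 15u(2u + 13w − 12t + 10) + (−12w + 4t − 3)(2u + 13w − 12t + 10); both groups contain (2u + 13w − 12t + 10).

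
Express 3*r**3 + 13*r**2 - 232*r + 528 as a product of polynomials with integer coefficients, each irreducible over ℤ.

Trying the rational-root candidates, r = -12 is a root, so (r + 12) divides it; the quotient is 3*r**2 - 23*r + 44.
The remaining quadratic factors as (3*r - 11)(r - 4).

(3*r - 11)*(r + 12)*(r - 4)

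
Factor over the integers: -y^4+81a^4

(3a+y)(3a-y)(9a^2+y^2)

Difference of squares twice: with A = 3a and B = y, A⁴ − B⁴ = (A² − B²)(A² + B²), and A² − B² factors again.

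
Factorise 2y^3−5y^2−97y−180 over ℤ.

Among the possible rational roots, y = −5/2 is a root, so (2y+5) divides it; the quotient is y^2−5y−36.
The remaining quadratic factors as (y+4)(y−9).

(2y+5)(y+4)(y−9)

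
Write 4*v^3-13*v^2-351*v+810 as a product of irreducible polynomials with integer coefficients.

(4*v-9)*(v+9)*(v-10)

Trying the rational-root candidates, v = 9/4 is a root, so (4*v-9) divides it; the quotient is v^2-v-90.
The remaining quadratic factors as (v-10)(v+9).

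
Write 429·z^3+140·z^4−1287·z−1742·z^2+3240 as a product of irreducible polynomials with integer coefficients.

Among the possible rational roots, z = −8/5 is a root, so (5·z+8) divides it; the quotient is 28·z^3+41·z^2−414·z+405.
Then z = −5 is a root, so (z+5) is a factor; dividing leaves 28·z^2−99·z+81.
The remaining quadratic factors as (4·z−9)(7·z−9).

(4·z−9)·(5·z+8)·(7·z−9)·(z+5)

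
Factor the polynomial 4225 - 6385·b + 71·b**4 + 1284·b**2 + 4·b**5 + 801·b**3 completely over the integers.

(4·b - 5)·(b + 5)·(b - 1)·(b**2 + 15·b + 169)

Trying the rational-root candidates, b = 5/4 is a root, giving the factor (4·b - 5) and quotient b**4 + 19·b**3 + 224·b**2 + 601·b - 845.
Continuing, b = -5 is a root, so (b + 5) divides it; the quotient is b**3 + 14·b**2 + 154·b - 169.
Next, b = 1 is a root, so (b - 1) is a factor; dividing leaves b**2 + 15·b + 169.
The quadratic b**2 + 15·b + 169 has discriminant -451 < 0 and is irreducible over ℤ.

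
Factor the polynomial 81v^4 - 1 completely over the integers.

(3v + 1)(3v - 1)(9v^2 + 1)

Difference of squares twice: with A = 3v and B = 1, A⁴ − B⁴ = (A² − B²)(A² + B²), and A² − B² factors again.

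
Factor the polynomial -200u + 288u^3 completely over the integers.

8u(6u + 5)(6u - 5)

Factor out 8u, leaving 36u^2 - 25, which is a difference of two squares.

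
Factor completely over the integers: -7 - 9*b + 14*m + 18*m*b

Group as (18*m*b + 14*m) + (-9*b - 7) = 2*m*(9*b + 7) - (9*b + 7).
Both groups share the factor (9*b + 7).

(2*m - 1)*(9*b + 7)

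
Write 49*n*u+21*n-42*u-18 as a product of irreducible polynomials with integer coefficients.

Group as (49*n*u+21*n) + (-42*u-18) = 7*n*(7*u+3) - 6*(7*u+3).
Both groups share the factor (7*u+3).

(7*n-6)*(7*u+3)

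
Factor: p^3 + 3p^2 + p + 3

(p + 3)(p^2 + 1)

Group as (p^3 + p) + (3p^2 + 3) = p(p^2 + 1) + 3(p^2 + 1).
Both groups share the factor (p^2 + 1).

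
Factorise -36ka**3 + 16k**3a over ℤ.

Every term has a factor of 4ka. Then 4k**2 - 9a**2 = (2k)² − (3a)².

4ak(2k - 3a)(2k + 3a)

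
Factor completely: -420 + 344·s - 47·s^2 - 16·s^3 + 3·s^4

By the rational root theorem, s = 3 is a root, so (s - 3) divides it; the quotient is 3·s^3 - 7·s^2 - 68·s + 140.
Then s = -14/3 is a root, so (3·s + 14) is a factor; dividing leaves s^2 - 7·s + 10.
The remaining quadratic factors as (s - 5)(s - 2).

(3·s + 14)·(s - 2)·(s - 3)·(s - 5)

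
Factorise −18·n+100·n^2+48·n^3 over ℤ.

Pull out the common factor 2·n, then factor the remaining trinomial.

2·n·(4·n+9)·(6·n−1)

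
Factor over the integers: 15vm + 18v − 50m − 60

Group as (15vm + 18v) + (−50m − 60) = 3v(5m + 6) − 10(5m + 6).
Both groups share the factor (5m + 6).

(3v − 10)(5m + 6)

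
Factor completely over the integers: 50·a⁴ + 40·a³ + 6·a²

2·a²·(5·a + 1)·(5·a + 3)

Pull out the common factor 2·a², then factor the remaining trinomial.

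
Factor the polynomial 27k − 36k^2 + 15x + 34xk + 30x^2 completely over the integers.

(6x − 4k + 3)(5x + 9k)

Group: 6x(5x + 9k) + (−4k + 3)(5x + 9k); both groups contain (5x + 9k).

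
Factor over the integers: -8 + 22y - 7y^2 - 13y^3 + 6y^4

Testing divisors of the constant over divisors of the leading coefficient, y = -4/3 is a root, so (3y + 4) is a factor; dividing leaves 2y^3 - 7y^2 + 7y - 2.
Then y = 2 is a root, so (y - 2) divides it; the quotient is 2y^2 - 3y + 1.
The remaining quadratic factors as (y - 1)(2y - 1).

(2y - 1)(3y + 4)(y - 1)(y - 2)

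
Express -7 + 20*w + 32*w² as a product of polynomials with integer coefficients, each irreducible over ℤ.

(4*w - 1)*(8*w + 7)

Need a pair with product 32·(-7) = -224 and sum 20: that's -8 and 28.
Split the middle term: 32*w² - 8*w + 28*w - 7 = 8*w*(4*w - 1) + 7*(4*w - 1).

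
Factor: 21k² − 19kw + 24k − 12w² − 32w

(3k − 4w)(7k + 3w + 8)

Group: 7k(3k − 4w) + (3w + 8)(3k − 4w); both groups contain (3k − 4w).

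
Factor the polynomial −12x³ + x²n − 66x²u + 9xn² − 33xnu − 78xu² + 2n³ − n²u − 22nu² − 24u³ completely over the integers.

−(x − n + 4u)(3x + 2n + 3u)(4x + n + 2u)

Group: 4x(−3x² + xn − 15xu + 2n² − 5nu − 12u²) + (n + 2u)(−3x² + xn − 15xu + 2n² − 5nu − 12u²); both groups contain (−3x² + xn − 15xu + 2n² − 5nu − 12u²), so (4x + n + 2u) is a factor with cofactor −3x² + xn − 15xu + 2n² − 5nu − 12u².
The cofactor groups again: −3x² + xn − 15xu + 2n² − 5nu − 12u² = −3x(x − n + 4u) + (−2n − 3u)(x − n + 4u); both groups contain (x − n + 4u), giving −(3x + 2n + 3u)(x − n + 4u).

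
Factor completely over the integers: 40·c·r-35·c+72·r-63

(5·c+9)·(8·r-7)

Group as (40·c·r-35·c) + (72·r-63) = 5·c·(8·r-7) + 9·(8·r-7).
Both groups share the factor (8·r-7).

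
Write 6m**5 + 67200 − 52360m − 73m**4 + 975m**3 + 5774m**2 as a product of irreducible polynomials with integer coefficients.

(2m + 15)(3m − 5)(m − 4)(m**2 − 14m + 224)

Among the possible rational roots, m = 5/3 is a root, so (3m − 5) is a factor; dividing leaves 2m**4 − 21m**3 + 290m**2 + 2408m − 13440.
Next, m = 4 is a root, so (m − 4) is a factor; dividing leaves 2m**3 − 13m**2 + 238m + 3360.
Continuing, m = −15/2 is a root, so (2m + 15) is a factor; dividing leaves m**2 − 14m + 224.
The quadratic m**2 − 14m + 224 has discriminant −700 < 0 and is irreducible over ℤ.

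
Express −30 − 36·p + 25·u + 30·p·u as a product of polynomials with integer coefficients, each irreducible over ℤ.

(5·u − 6)·(6·p + 5)

Group as (30·p·u − 36·p) + (25·u − 30) = 6·p·(5·u − 6) + 5·(5·u − 6).
Both groups share the factor (5·u − 6).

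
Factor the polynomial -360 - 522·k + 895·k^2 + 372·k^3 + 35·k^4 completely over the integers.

(5·k - 4)·(7·k + 3)·(k + 5)·(k + 6)

By the rational root theorem, k = -6 is a root, so (k + 6) is a factor; dividing leaves 35·k^3 + 162·k^2 - 77·k - 60.
Continuing, k = -5 is a root, giving the factor (k + 5) and quotient 35·k^2 - 13·k - 12.
The remaining quadratic factors as (7·k + 3)(5·k - 4).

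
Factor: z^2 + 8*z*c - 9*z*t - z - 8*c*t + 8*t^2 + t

(z - t)*(z + 8*c - 8*t - 1)

Group: z*(z - t) + (8*c - 8*t - 1)*(z - t); both groups contain (z - t).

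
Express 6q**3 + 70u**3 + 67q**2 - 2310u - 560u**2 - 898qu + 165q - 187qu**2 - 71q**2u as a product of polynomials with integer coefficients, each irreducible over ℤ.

(2q + 5u + 15)(3q - u + 11)(q - 14u)

Group: 3q(2q**2 - 23qu + 15q - 70u**2 - 210u) + (-u + 11)(2q**2 - 23qu + 15q - 70u**2 - 210u); both groups contain (2q**2 - 23qu + 15q - 70u**2 - 210u), so (3q - u + 11) is a factor with cofactor 2q**2 - 23qu + 15q - 70u**2 - 210u.
The cofactor groups again: 2q**2 - 23qu + 15q - 70u**2 - 210u = q(2q + 5u + 15) - 14u(2q + 5u + 15); both groups contain (2q + 5u + 15), giving (q - 14u)(2q + 5u + 15).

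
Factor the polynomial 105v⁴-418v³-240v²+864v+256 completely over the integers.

(3v+4)(5v-8)(7v+2)(v-4)

Trying the rational-root candidates, v = -2/7 is a root, so (7v+2) is a factor; dividing leaves 15v³-64v²-16v+128.
Continuing, v = 8/5 is a root, so (5v-8) is a factor; dividing leaves 3v²-8v-16.
The remaining quadratic factors as (v-4)(3v+4).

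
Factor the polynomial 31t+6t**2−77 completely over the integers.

(6t−11)(t+7)

Need a pair with product 6·(−77) = −462 and sum 31: that's 42 and −11.
Split the middle term: 6t**2+42t − 11t−77 = 6t(t+7) − 11(t+7).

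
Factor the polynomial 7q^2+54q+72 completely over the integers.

Need a pair with product 7·72 = 504 and sum 54: that's 42 and 12.
Split the middle term: 7q^2+42q + 12q+72 = 7q(q+6) + 12(q+6).

(7q+12)(q+6)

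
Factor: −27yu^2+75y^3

3y(5y−3u)(5y+3u)

Factor out 3y, leaving 25y^2−9u^2, which is a difference of two squares.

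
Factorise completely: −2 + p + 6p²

Need a pair with product 6·(−2) = −12 and sum 1: that's 4 and −3.
Split the middle term: 6p² + 4p − 3p − 2 = 2p(3p + 2) − (3p + 2).

(2p − 1)(3p + 2)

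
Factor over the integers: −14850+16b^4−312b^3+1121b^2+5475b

(4b+15)(4b−9)(b−10)(b−11)

Among the possible rational roots, b = 11 is a root, giving the factor (b−11) and quotient 16b^3−136b^2−375b+1350.
Continuing, b = 10 is a root, so (b−10) is a factor; dividing leaves 16b^2+24b−135.
The remaining quadratic factors as (4b−9)(4b+15).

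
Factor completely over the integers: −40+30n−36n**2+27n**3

Group as (27n**3+30n) + (−36n**2−40) = 3n(9n**2+10) − 4(9n**2+10).
Both groups share the factor (9n**2+10).

(3n−4)(9n**2+10)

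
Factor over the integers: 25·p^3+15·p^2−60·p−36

(5·p+3)·(5·p^2−12)

Group as (25·p^3−60·p) + (15·p^2−36) = 5·p·(5·p^2−12) + 3·(5·p^2−12).
Both groups share the factor (5·p^2−12).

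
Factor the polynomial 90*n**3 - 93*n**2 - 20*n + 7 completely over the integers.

By the rational root theorem, n = 1/5 is a root, giving the factor (5*n - 1) and quotient 18*n**2 - 15*n - 7.
The remaining quadratic factors as (3*n + 1)(6*n - 7).

(3*n + 1)*(5*n - 1)*(6*n - 7)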